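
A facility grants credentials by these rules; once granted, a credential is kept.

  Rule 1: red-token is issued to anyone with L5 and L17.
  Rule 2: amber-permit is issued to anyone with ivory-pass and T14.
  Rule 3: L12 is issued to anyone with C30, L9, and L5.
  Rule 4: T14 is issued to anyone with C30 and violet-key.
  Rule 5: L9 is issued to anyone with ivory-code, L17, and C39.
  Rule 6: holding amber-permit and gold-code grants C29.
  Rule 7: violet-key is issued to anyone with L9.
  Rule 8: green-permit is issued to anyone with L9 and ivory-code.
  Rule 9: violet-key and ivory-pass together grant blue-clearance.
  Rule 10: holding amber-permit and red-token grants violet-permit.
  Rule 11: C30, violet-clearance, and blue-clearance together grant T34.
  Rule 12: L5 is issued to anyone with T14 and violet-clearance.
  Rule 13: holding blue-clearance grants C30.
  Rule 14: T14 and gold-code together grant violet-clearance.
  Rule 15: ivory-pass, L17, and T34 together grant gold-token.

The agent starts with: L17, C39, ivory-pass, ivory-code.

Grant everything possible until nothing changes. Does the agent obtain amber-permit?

Yes

Holding ivory-code, L17, and C39 grants L9 (Rule 5).
Holding L9 grants violet-key (Rule 7).
Holding violet-key and ivory-pass grants blue-clearance (Rule 9).
Holding blue-clearance grants C30 (Rule 13).
Holding C30 and violet-key grants T14 (Rule 4).
Holding ivory-pass and T14 grants amber-permit (Rule 2).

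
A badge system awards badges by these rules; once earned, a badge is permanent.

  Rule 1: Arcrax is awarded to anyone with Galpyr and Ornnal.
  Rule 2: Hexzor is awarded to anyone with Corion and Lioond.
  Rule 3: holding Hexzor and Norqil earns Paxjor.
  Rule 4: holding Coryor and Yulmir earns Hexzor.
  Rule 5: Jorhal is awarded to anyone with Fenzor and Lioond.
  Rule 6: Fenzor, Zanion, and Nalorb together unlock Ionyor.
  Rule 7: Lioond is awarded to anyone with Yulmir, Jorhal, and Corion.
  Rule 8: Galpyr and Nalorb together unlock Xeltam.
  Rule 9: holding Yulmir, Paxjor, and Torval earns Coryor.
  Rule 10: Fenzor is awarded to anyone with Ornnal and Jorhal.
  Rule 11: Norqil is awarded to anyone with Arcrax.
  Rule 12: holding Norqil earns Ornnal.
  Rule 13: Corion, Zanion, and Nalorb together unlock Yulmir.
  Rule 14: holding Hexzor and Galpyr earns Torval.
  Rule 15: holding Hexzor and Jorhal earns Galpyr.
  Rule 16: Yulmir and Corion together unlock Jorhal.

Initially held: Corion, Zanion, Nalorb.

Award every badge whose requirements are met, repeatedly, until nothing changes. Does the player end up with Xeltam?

Yes

With Corion, Zanion, and Nalorb, Yulmir is earned (Rule 13).
With Yulmir and Corion, Jorhal is earned (Rule 16).
With Yulmir, Jorhal, and Corion, Lioond is earned (Rule 7).
With Corion and Lioond, Hexzor is earned (Rule 2).
With Hexzor and Jorhal, Galpyr is earned (Rule 15).
With Galpyr and Nalorb, Xeltam is earned (Rule 8).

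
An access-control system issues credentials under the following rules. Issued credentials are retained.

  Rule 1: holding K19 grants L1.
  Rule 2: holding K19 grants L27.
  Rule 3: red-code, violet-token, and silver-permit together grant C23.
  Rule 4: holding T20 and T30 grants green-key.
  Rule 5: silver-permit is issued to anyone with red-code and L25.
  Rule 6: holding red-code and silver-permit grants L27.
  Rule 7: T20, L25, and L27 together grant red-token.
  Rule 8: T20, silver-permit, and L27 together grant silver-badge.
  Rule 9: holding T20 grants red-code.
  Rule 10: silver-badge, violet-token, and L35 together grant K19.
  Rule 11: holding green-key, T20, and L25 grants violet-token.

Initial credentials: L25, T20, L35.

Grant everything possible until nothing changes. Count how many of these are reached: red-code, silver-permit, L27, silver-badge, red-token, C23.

5

Holding T20 grants red-code (Rule 9).
Holding red-code and L25 grants silver-permit (Rule 5).
Holding red-code and silver-permit grants L27 (Rule 6).
Holding T20, silver-permit, and L27 grants silver-badge (Rule 8).
Holding T20, L25, and L27 grants red-token (Rule 7).
red-code: reached.
silver-permit: reached.
L27: reached.
silver-badge: reached.
red-token: reached.
C23 would need red-code, violet-token, and silver-permit (Rule 3), but violet-token is never granted.
Reached: red-code, silver-permit, L27, silver-badge, and red-token — 5 of the 6.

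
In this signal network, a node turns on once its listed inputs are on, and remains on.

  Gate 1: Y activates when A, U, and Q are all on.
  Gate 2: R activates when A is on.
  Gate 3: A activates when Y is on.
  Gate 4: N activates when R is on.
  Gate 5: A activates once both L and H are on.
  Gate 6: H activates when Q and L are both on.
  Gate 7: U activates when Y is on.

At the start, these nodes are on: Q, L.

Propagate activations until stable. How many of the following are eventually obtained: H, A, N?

3

Gate 6: Q and L on → H on.
Gate 5: L and H on → A on.
A is on, so R activates (Gate 2).
Gate 4: R on → N on.
H: reached.
A: reached.
N: reached.
All 3 are reached.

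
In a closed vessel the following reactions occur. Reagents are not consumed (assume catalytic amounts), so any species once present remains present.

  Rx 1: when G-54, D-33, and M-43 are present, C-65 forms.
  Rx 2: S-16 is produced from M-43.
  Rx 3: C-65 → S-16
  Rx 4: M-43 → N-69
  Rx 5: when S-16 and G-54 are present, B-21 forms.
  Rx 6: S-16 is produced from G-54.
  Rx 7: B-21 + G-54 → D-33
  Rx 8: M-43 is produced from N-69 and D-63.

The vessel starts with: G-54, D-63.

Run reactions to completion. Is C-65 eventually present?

No

C-65 would need G-54, D-33, and M-43 (Rx 1), but M-43 never forms.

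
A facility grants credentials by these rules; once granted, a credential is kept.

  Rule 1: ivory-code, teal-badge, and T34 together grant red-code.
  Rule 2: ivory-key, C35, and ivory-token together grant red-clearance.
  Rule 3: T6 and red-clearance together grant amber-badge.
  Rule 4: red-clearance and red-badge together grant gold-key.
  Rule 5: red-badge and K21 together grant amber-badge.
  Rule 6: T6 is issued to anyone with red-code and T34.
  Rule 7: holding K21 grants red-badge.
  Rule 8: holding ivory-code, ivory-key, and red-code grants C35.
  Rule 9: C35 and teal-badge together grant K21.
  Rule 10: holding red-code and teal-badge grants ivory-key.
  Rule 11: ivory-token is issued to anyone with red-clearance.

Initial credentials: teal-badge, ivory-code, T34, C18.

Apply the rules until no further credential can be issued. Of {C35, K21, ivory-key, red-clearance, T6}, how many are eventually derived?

4

Holding ivory-code, teal-badge, and T34 grants red-code (Rule 1).
Holding red-code and teal-badge grants ivory-key (Rule 10).
Holding red-code and T34 grants T6 (Rule 6).
Holding ivory-code, ivory-key, and red-code grants C35 (Rule 8).
Holding C35 and teal-badge grants K21 (Rule 9).
C35: reached.
K21: reached.
ivory-key: reached.
red-clearance would need ivory-key, C35, and ivory-token (Rule 2), but ivory-token is never granted.
T6: reached.
Reached: C35, K21, ivory-key, and T6 — 4 of the 5.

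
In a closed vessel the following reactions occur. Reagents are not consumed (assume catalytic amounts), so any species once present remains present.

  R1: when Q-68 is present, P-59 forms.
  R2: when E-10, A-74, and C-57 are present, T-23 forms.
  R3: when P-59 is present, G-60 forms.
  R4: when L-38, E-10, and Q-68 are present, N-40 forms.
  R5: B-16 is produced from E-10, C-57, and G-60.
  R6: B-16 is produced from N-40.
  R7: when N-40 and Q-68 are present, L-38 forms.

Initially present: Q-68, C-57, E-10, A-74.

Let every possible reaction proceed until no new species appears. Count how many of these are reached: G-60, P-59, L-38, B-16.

Q-68 present → P-59 forms (R1).
P-59 present → G-60 forms (R3).
E-10, C-57, and G-60 present → B-16 forms (R5).
G-60: reached.
P-59: reached.
L-38 would need N-40 and Q-68 (R7), but N-40 never forms.
B-16: reached.
Reached: G-60, P-59, and B-16 — 3 of the 4.

3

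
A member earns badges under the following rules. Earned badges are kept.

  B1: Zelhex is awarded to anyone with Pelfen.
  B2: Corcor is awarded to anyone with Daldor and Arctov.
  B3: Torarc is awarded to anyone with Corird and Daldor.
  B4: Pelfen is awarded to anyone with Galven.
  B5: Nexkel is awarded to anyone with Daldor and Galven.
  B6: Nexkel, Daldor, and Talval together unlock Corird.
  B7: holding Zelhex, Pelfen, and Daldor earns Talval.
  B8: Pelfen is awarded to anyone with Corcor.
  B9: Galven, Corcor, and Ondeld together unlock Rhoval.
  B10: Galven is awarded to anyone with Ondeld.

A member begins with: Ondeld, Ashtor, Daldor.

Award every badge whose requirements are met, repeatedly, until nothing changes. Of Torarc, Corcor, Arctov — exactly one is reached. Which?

With Ondeld, Galven is earned (B10).
With Daldor and Galven, Nexkel is earned (B5).
With Galven, Pelfen is earned (B4).
With Pelfen, Zelhex is earned (B1).
With Zelhex, Pelfen, and Daldor, Talval is earned (B7).
With Nexkel, Daldor, and Talval, Corird is earned (B6).
With Corird and Daldor, Torarc is earned (B3).
Corcor would need Daldor and Arctov (B2), but Arctov is never earned. No rule produces Arctov, and it is not given.

Torarc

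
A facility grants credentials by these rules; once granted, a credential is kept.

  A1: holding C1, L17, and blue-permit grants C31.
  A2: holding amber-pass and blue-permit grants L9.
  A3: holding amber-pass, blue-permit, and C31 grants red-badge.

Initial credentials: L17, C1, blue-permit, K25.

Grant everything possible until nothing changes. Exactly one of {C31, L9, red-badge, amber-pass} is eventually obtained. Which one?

C31

Holding C1, L17, and blue-permit grants C31 (A1).
red-badge would need amber-pass, blue-permit, and C31 (A3), but amber-pass is never granted. L9 would need amber-pass and blue-permit (A2), but amber-pass is never granted. No rule produces amber-pass, and it is not given.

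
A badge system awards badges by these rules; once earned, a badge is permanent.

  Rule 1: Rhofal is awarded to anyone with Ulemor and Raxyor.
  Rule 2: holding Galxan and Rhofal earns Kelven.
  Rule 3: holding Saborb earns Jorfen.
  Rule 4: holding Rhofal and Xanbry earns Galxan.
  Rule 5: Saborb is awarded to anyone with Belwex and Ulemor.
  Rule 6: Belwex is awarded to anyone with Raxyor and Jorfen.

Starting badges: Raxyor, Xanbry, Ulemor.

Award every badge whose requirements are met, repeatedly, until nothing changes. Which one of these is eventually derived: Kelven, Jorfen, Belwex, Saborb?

Kelven

With Ulemor and Raxyor, Rhofal is earned (Rule 1).
With Rhofal and Xanbry, Galxan is earned (Rule 4).
With Galxan and Rhofal, Kelven is earned (Rule 2).
Saborb would need Belwex and Ulemor (Rule 5), but Belwex is never earned. Belwex would need Raxyor and Jorfen (Rule 6), but Jorfen is never earned. Jorfen would need Saborb (Rule 3), but Saborb is never earned.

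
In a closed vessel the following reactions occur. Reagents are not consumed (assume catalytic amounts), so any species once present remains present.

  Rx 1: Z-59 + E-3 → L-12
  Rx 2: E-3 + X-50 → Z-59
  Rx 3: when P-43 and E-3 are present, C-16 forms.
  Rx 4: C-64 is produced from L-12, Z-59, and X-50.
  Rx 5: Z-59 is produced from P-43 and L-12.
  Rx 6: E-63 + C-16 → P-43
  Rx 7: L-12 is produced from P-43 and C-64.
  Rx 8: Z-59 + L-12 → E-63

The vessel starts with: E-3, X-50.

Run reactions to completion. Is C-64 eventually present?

Yes

E-3 and X-50 present → Z-59 forms (Rx 2).
Z-59 and E-3 present → L-12 forms (Rx 1).
L-12, Z-59, and X-50 present → C-64 forms (Rx 4).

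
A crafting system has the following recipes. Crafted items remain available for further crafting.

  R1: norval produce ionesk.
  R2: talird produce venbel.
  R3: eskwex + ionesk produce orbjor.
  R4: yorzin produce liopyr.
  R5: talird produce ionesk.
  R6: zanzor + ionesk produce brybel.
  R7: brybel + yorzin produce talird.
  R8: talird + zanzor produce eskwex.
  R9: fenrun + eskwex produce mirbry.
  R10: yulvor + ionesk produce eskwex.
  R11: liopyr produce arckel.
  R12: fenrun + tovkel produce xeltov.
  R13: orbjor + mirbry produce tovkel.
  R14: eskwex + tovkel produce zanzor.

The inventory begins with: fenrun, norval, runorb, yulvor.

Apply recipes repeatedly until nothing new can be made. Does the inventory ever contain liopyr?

No

liopyr would need yorzin (R4), but yorzin is never obtained.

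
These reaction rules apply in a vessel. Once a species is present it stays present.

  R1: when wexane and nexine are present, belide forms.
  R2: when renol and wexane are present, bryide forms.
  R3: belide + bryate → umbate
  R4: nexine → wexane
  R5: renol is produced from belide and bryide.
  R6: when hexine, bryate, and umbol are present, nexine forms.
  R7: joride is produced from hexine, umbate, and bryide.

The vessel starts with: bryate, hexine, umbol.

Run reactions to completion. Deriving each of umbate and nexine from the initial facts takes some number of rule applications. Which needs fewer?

nexine

nexine: hexine, bryate, and umbol present → nexine forms (R6). [1 rule application]
umbate: hexine, bryate, and umbol present → nexine forms (R6). nexine present → wexane forms (R4). wexane and nexine present → belide forms (R1). belide and bryate present → umbate forms (R3). [4 rule applications]
nexine needs fewer.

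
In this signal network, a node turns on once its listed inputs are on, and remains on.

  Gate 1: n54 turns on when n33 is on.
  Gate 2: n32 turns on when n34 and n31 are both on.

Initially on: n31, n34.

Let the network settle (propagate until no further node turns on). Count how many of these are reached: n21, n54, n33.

0

No rule produces n21, and it is not given.
n54 would need n33 (Gate 1), but n33 never turns on.
No rule produces n33, and it is not given.
None of the 3 are reached.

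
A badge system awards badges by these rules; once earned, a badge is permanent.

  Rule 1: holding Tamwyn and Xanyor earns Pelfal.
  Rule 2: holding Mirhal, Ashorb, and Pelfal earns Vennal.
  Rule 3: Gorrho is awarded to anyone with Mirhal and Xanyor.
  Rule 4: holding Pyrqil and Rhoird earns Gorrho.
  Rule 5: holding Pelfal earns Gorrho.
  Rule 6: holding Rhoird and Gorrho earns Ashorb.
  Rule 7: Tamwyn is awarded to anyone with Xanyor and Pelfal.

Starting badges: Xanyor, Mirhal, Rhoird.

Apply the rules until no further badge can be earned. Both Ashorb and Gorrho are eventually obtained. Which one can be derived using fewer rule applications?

Gorrho

Gorrho: With Mirhal and Xanyor, Gorrho is earned (Rule 3). [1 rule application]
Ashorb: With Mirhal and Xanyor, Gorrho is earned (Rule 3). With Rhoird and Gorrho, Ashorb is earned (Rule 6). [2 rule applications]
Gorrho needs fewer.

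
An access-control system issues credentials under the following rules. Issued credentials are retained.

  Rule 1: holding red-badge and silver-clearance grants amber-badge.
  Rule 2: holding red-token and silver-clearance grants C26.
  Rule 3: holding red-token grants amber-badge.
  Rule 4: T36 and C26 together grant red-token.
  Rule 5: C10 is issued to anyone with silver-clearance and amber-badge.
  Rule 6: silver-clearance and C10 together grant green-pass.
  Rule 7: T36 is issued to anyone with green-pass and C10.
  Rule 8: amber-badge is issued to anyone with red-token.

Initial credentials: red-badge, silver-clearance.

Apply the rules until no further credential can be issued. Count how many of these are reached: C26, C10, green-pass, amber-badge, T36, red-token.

4

Holding red-badge and silver-clearance grants amber-badge (Rule 1).
Holding silver-clearance and amber-badge grants C10 (Rule 5).
Holding silver-clearance and C10 grants green-pass (Rule 6).
Holding green-pass and C10 grants T36 (Rule 7).
C26 would need red-token and silver-clearance (Rule 2), but red-token is never granted.
C10: reached.
green-pass: reached.
amber-badge: reached.
T36: reached.
red-token would need T36 and C26 (Rule 4), but C26 is never granted.
Reached: C10, green-pass, amber-badge, and T36 — 4 of the 6.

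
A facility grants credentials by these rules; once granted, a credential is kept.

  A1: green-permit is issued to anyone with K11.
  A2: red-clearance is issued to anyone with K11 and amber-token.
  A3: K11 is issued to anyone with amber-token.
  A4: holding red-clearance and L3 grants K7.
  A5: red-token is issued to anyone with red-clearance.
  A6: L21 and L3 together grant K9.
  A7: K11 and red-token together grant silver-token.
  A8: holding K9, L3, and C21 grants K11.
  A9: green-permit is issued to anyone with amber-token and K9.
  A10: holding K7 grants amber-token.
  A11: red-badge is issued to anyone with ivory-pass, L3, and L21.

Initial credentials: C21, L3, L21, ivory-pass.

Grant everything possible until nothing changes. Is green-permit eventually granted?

Holding L21 and L3 grants K9 (A6).
Holding K9, L3, and C21 grants K11 (A8).
Holding K11 grants green-permit (A1).

Yes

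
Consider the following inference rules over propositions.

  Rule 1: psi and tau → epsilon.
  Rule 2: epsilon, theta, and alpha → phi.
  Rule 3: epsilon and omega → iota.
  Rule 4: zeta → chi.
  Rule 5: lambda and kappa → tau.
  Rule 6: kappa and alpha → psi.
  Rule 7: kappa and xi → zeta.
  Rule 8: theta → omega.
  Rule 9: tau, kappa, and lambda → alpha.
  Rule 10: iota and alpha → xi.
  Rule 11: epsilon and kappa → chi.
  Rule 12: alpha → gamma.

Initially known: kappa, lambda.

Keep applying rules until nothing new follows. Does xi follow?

No

xi would need iota and alpha (Rule 10), but iota is never established.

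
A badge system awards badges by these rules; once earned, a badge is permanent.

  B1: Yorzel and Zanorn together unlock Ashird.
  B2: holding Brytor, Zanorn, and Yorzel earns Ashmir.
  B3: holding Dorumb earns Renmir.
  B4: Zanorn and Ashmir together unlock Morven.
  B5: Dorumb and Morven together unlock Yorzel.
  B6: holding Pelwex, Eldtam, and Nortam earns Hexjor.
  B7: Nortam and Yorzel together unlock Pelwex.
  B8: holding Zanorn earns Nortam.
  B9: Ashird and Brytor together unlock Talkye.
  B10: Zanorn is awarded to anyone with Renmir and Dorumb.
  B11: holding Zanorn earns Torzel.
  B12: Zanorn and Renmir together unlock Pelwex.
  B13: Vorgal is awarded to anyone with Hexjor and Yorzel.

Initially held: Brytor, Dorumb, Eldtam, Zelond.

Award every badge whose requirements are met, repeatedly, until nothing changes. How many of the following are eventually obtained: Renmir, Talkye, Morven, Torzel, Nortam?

3

With Dorumb, Renmir is earned (B3).
With Renmir and Dorumb, Zanorn is earned (B10).
With Zanorn, Torzel is earned (B11).
With Zanorn, Nortam is earned (B8).
Renmir: reached.
Talkye would need Ashird and Brytor (B9), but Ashird is never earned.
Morven would need Zanorn and Ashmir (B4), but Ashmir is never earned.
Torzel: reached.
Nortam: reached.
Reached: Renmir, Torzel, and Nortam — 3 of the 5.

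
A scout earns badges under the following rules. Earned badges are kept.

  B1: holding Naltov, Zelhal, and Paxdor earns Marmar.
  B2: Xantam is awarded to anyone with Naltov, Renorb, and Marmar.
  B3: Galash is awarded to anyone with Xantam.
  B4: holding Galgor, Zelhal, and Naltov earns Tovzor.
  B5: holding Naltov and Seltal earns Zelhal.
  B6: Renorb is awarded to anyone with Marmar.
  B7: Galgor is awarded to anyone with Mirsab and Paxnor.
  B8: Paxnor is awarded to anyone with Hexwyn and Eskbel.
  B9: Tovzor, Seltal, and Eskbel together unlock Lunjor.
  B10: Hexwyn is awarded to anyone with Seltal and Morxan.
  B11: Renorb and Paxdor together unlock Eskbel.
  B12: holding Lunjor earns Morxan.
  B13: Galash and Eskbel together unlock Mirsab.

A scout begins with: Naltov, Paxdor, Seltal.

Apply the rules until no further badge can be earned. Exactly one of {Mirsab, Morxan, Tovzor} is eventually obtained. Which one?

With Naltov and Seltal, Zelhal is earned (B5).
With Naltov, Zelhal, and Paxdor, Marmar is earned (B1).
With Marmar, Renorb is earned (B6).
With Naltov, Renorb, and Marmar, Xantam is earned (B2).
With Renorb and Paxdor, Eskbel is earned (B11).
With Xantam, Galash is earned (B3).
With Galash and Eskbel, Mirsab is earned (B13).
Tovzor would need Galgor, Zelhal, and Naltov (B4), but Galgor is never earned. Morxan would need Lunjor (B12), but Lunjor is never earned.

Mirsab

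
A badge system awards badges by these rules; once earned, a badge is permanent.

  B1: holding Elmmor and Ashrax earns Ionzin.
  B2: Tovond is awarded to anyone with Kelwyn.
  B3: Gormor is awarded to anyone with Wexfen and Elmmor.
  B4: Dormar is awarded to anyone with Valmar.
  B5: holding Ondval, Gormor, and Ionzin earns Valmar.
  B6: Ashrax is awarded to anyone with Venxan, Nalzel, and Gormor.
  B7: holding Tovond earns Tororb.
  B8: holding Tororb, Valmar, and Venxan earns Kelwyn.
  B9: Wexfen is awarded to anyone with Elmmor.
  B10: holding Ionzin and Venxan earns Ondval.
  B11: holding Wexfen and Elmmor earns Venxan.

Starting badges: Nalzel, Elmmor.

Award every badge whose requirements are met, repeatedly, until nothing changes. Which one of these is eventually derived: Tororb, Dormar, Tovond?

With Elmmor, Wexfen is earned (B9).
With Wexfen and Elmmor, Venxan is earned (B11).
With Wexfen and Elmmor, Gormor is earned (B3).
With Venxan, Nalzel, and Gormor, Ashrax is earned (B6).
With Elmmor and Ashrax, Ionzin is earned (B1).
With Ionzin and Venxan, Ondval is earned (B10).
With Ondval, Gormor, and Ionzin, Valmar is earned (B5).
With Valmar, Dormar is earned (B4).
Tovond would need Kelwyn (B2), but Kelwyn is never earned. Tororb would need Tovond (B7), but Tovond is never earned.

Dormar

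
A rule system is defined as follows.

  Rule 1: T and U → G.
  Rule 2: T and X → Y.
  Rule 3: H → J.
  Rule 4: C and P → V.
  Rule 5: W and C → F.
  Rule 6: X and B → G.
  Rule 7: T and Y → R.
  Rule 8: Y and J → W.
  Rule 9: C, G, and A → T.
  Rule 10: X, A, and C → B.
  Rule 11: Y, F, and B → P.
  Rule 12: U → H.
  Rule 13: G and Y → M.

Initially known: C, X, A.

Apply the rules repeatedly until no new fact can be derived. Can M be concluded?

Yes

From X, A, and C, Rule 10 gives B.
X and B hold, so G follows (Rule 6).
From C, G, and A, Rule 9 gives T.
T and X hold, so Y follows (Rule 2).
From G and Y, Rule 13 gives M.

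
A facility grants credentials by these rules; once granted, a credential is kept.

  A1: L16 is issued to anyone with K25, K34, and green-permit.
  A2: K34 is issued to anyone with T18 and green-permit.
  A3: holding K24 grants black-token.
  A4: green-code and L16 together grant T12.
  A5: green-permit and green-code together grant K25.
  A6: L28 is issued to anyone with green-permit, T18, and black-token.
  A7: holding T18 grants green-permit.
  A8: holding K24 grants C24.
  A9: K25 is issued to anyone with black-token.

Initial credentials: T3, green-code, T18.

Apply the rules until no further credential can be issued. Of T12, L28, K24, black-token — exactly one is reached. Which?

Holding T18 grants green-permit (A7).
Holding T18 and green-permit grants K34 (A2).
Holding green-permit and green-code grants K25 (A5).
Holding K25, K34, and green-permit grants L16 (A1).
Holding green-code and L16 grants T12 (A4).
L28 would need green-permit, T18, and black-token (A6), but black-token is never granted. black-token would need K24 (A3), but K24 is never granted. No rule produces K24, and it is not given.

T12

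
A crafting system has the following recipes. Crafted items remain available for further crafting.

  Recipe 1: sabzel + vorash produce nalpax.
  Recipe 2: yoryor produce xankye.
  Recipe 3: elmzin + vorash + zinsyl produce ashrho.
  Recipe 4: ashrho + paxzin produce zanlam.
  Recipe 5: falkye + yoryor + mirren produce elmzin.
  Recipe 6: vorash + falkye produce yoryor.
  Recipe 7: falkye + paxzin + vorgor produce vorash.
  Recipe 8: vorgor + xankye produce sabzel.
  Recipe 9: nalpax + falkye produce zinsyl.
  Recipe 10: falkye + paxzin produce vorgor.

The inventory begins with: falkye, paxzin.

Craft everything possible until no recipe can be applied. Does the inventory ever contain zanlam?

zanlam would need ashrho and paxzin (Recipe 4), but ashrho is never obtained.

No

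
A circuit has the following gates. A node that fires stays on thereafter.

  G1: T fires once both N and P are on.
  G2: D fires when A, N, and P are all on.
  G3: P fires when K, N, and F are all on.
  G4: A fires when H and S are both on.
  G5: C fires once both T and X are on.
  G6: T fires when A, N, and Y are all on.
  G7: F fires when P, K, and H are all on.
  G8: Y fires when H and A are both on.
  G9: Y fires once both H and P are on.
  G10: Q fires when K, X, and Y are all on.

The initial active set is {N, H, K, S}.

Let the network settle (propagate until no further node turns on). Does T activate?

H and S are on, so A fires (G4).
G8: H and A on → Y on.
G6: A, N, and Y on → T on.

Yes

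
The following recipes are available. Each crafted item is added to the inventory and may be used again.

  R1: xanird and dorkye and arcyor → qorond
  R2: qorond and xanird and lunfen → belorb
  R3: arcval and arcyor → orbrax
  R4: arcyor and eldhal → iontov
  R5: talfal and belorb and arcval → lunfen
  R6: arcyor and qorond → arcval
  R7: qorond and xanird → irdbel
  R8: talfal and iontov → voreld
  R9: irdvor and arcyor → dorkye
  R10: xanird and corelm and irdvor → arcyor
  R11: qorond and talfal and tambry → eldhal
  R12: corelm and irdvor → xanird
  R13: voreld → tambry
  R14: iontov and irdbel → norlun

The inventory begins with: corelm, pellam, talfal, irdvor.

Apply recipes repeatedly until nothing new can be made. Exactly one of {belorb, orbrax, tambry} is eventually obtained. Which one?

corelm and irdvor → xanird (R12).
xanird and corelm and irdvor → arcyor (R10).
irdvor and arcyor → dorkye (R9).
Using R1, xanird, dorkye, and arcyor make qorond.
Using R6, arcyor and qorond make arcval.
arcval and arcyor → orbrax (R3).
tambry would need voreld (R13), but voreld is never obtained. belorb would need qorond, xanird, and lunfen (R2), but lunfen is never obtained.

orbrax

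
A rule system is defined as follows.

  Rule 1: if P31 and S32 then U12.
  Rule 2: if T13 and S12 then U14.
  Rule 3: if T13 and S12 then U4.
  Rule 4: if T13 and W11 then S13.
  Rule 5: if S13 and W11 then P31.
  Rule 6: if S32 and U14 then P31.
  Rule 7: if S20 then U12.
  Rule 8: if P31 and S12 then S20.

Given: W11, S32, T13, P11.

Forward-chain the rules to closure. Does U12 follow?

Yes

From T13 and W11, Rule 4 gives S13.
S13 and W11 hold, so P31 follows (Rule 5).
From P31 and S32, Rule 1 gives U12.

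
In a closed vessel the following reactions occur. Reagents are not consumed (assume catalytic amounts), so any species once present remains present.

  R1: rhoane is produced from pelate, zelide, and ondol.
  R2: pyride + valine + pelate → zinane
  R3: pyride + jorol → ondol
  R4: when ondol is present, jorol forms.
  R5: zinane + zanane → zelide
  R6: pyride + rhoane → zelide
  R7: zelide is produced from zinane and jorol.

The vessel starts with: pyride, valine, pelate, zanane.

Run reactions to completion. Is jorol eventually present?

jorol would need ondol (R4), but ondol never forms.

No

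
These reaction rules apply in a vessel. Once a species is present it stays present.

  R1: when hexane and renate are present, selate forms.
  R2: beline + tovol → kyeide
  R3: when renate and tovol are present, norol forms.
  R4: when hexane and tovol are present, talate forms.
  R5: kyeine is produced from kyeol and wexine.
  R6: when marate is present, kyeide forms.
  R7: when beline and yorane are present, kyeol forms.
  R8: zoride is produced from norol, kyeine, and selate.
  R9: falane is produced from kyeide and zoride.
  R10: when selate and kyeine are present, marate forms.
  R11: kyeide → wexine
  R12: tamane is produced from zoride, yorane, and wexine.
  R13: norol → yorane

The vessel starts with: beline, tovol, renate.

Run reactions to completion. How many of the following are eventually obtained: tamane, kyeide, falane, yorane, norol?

beline and tovol present → kyeide forms (R2).
renate and tovol present → norol forms (R3).
norol present → yorane forms (R13).
tamane would need zoride, yorane, and wexine (R12), but zoride never forms.
kyeide: reached.
falane would need kyeide and zoride (R9), but zoride never forms.
yorane: reached.
norol: reached.
Reached: kyeide, yorane, and norol — 3 of the 5.

3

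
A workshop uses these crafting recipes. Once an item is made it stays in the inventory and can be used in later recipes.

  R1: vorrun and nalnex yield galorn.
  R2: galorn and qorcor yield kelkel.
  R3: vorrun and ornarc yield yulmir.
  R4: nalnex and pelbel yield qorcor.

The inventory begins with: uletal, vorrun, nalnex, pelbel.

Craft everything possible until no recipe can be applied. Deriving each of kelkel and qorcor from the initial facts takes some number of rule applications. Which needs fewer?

qorcor

qorcor: Using R4, nalnex and pelbel make qorcor. [1 rule application]
kelkel: vorrun and nalnex → galorn (R1). nalnex and pelbel → qorcor (R4). Using R2, galorn and qorcor make kelkel. [3 rule applications]
qorcor needs fewer.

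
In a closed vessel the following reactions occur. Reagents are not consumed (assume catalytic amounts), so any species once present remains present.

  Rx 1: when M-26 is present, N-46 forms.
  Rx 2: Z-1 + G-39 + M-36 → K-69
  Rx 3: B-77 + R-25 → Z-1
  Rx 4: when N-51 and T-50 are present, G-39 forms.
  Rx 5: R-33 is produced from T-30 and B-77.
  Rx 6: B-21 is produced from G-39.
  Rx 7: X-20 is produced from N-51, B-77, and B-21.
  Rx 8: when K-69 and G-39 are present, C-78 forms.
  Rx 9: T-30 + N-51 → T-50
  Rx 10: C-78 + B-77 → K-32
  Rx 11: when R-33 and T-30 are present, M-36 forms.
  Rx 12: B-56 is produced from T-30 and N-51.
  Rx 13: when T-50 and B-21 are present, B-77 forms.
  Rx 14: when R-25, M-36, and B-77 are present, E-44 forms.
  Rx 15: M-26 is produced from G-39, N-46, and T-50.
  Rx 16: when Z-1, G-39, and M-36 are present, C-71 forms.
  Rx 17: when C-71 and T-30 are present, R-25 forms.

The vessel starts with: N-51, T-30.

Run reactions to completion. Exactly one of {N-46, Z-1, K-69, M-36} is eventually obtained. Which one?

T-30 and N-51 present → T-50 forms (Rx 9).
N-51 and T-50 present → G-39 forms (Rx 4).
G-39 present → B-21 forms (Rx 6).
T-50 and B-21 present → B-77 forms (Rx 13).
T-30 and B-77 present → R-33 forms (Rx 5).
R-33 and T-30 present → M-36 forms (Rx 11).
N-46 would need M-26 (Rx 1), but M-26 never forms. Z-1 would need B-77 and R-25 (Rx 3), but R-25 never forms. K-69 would need Z-1, G-39, and M-36 (Rx 2), but Z-1 never forms.

M-36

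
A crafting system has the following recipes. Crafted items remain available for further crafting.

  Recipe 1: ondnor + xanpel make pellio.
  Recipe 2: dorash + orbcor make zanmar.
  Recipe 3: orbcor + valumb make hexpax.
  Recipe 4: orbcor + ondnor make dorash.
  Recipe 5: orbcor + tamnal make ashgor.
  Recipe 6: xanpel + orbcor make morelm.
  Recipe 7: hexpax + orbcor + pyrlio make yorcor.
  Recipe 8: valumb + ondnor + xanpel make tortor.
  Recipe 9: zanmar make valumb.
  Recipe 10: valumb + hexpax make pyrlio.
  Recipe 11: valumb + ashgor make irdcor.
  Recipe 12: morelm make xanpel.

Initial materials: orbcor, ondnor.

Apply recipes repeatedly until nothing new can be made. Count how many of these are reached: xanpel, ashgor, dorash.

orbcor + ondnor → dorash (Recipe 4).
xanpel would need morelm (Recipe 12), but morelm is never obtained.
ashgor would need orbcor and tamnal (Recipe 5), but tamnal is never obtained.
dorash: reached.
Reached: dorash — 1 of the 3.

1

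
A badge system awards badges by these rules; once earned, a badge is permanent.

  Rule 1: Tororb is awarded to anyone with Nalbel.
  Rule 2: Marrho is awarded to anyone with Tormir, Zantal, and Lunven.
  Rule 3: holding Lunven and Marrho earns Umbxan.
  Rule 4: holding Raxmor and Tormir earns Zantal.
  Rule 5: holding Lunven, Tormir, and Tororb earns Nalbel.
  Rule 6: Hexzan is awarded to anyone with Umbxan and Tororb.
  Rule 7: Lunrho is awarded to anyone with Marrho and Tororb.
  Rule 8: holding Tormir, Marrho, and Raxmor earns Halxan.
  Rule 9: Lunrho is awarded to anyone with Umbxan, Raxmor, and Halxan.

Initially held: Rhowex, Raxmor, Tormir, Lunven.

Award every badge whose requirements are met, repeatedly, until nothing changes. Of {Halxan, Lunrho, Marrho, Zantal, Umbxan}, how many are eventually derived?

With Raxmor and Tormir, Zantal is earned (Rule 4).
With Tormir, Zantal, and Lunven, Marrho is earned (Rule 2).
With Lunven and Marrho, Umbxan is earned (Rule 3).
With Tormir, Marrho, and Raxmor, Halxan is earned (Rule 8).
With Umbxan, Raxmor, and Halxan, Lunrho is earned (Rule 9).
Halxan: reached.
Lunrho: reached.
Marrho: reached.
Zantal: reached.
Umbxan: reached.
All 5 are reached.

5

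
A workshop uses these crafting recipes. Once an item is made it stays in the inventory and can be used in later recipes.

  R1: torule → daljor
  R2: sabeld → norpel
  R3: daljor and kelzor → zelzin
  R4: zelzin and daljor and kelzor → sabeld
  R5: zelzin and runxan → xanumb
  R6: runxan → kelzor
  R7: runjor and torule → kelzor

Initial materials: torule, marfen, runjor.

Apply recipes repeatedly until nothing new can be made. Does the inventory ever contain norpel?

runjor and torule → kelzor (R7).
Using R1, torule makes daljor.
daljor and kelzor → zelzin (R3).
Using R4, zelzin, daljor, and kelzor make sabeld.
Using R2, sabeld makes norpel.

Yes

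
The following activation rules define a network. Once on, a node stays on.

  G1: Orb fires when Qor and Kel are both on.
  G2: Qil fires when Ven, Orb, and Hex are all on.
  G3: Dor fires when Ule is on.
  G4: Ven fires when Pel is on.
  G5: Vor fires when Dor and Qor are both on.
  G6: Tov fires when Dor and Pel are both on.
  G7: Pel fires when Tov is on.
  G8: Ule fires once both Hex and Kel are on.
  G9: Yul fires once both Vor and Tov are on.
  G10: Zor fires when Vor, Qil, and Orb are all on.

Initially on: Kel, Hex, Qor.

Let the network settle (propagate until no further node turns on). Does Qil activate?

No

Qil would need Ven, Orb, and Hex (G2), but Ven never turns on.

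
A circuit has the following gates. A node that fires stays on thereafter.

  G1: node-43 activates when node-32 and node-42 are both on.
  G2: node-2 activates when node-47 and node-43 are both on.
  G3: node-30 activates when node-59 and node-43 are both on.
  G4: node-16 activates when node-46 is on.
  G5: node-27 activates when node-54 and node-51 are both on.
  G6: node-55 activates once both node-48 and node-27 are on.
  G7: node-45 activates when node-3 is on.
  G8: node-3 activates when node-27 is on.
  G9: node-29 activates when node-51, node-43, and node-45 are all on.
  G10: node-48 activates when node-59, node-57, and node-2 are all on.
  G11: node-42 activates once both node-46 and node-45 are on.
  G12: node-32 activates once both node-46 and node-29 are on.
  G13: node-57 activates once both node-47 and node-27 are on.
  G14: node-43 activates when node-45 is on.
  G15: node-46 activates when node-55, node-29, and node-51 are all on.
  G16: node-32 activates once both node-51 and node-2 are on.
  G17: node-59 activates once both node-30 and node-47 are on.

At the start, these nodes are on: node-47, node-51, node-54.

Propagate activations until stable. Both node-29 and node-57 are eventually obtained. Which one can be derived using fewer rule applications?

node-57: G5: node-54 and node-51 on → node-27 on. node-47 and node-27 are on, so node-57 activates (G13). [2 rule applications]
node-29: G5: node-54 and node-51 on → node-27 on. G8: node-27 on → node-3 on. node-3 is on, so node-45 activates (G7). node-45 is on, so node-43 activates (G14). G9: node-51, node-43, and node-45 on → node-29 on. [5 rule applications]
node-57 needs fewer.

node-57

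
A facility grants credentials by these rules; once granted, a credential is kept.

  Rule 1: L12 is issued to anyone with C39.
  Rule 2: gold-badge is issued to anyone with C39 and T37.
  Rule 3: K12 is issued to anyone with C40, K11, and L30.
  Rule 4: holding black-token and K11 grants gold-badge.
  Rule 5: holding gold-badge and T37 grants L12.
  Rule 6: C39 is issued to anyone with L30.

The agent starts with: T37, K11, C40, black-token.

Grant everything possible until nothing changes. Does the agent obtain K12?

No

K12 would need C40, K11, and L30 (Rule 3), but L30 is never granted.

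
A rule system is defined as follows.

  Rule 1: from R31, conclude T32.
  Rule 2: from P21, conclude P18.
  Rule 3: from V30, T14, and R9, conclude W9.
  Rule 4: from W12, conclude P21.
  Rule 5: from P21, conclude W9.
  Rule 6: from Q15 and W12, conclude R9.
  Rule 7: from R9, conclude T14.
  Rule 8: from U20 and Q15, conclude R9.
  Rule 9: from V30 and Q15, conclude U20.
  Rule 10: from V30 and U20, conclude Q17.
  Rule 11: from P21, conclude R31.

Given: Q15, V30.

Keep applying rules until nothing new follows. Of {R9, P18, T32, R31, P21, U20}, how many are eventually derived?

2

From V30 and Q15, Rule 9 gives U20.
From U20 and Q15, Rule 8 gives R9.
R9: reached.
P18 would need P21 (Rule 2), but P21 is never established.
T32 would need R31 (Rule 1), but R31 is never established.
R31 would need P21 (Rule 11), but P21 is never established.
P21 would need W12 (Rule 4), but W12 is never established.
U20: reached.
Reached: R9 and U20 — 2 of the 6.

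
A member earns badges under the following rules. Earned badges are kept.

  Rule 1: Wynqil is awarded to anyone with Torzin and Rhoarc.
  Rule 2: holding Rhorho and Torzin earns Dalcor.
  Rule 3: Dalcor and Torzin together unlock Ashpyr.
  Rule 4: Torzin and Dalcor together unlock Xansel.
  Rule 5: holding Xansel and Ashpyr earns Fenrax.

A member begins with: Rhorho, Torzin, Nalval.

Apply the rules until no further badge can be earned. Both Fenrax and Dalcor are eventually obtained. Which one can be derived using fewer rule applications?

Dalcor: With Rhorho and Torzin, Dalcor is earned (Rule 2). [1 rule application]
Fenrax: With Rhorho and Torzin, Dalcor is earned (Rule 2). With Torzin and Dalcor, Xansel is earned (Rule 4). With Dalcor and Torzin, Ashpyr is earned (Rule 3). With Xansel and Ashpyr, Fenrax is earned (Rule 5). [4 rule applications]
Dalcor needs fewer.

Dalcor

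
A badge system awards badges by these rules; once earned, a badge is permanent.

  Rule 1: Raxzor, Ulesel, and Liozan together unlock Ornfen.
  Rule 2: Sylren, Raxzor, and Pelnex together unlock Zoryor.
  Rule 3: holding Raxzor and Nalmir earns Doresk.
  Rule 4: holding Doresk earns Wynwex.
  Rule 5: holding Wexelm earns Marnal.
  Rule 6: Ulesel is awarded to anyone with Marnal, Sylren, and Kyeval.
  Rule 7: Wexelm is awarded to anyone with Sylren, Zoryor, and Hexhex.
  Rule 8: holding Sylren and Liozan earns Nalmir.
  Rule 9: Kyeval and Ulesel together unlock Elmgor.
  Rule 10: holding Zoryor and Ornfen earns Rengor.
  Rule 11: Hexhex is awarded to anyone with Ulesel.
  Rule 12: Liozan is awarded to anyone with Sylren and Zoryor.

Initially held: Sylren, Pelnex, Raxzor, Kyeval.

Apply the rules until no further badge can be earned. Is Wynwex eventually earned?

With Sylren, Raxzor, and Pelnex, Zoryor is earned (Rule 2).
With Sylren and Zoryor, Liozan is earned (Rule 12).
With Sylren and Liozan, Nalmir is earned (Rule 8).
With Raxzor and Nalmir, Doresk is earned (Rule 3).
With Doresk, Wynwex is earned (Rule 4).

Yes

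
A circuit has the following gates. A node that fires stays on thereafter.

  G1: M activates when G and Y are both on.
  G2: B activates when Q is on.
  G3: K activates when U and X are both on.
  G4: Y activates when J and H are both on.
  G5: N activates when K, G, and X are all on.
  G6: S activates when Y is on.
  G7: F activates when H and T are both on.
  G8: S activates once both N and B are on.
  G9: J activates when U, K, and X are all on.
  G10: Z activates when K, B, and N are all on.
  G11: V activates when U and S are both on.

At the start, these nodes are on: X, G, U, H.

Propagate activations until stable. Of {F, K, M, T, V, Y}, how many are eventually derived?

G3: U and X on → K on.
G9: U, K, and X on → J on.
J and H are on, so Y activates (G4).
Y is on, so S activates (G6).
G1: G and Y on → M on.
G11: U and S on → V on.
F would need H and T (G7), but T never turns on.
K: reached.
M: reached.
No rule produces T, and it is not given.
V: reached.
Y: reached.
Reached: K, M, V, and Y — 4 of the 6.

4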